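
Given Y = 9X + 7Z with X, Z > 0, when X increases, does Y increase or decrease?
Y increases

Taking the partial derivative:
∂Y/∂X = 9

∂Y/∂X = 9 > 0 (assuming positive values)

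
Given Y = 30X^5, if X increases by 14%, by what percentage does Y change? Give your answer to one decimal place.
92.5%

For Y = 30X^5:
If X → X(1 + 0.14)
Then Y → Y · (1 + 0.14)^5
     ≈ Y · 1.9254

Percentage change = ((1 + 0.14)^5 − 1) × 100% ≈ 92.5%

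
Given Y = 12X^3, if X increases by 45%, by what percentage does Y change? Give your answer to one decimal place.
204.9%

For Y = 12X^3:
If X → X(1 + 0.45)
Then Y → Y · (1 + 0.45)^3
     ≈ Y · 3.0486

Percentage change = ((1 + 0.45)^3 − 1) × 100% ≈ 204.9%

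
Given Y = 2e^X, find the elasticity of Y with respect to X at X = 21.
Elasticity = 21

Elasticity = (dY/dX) · (X/Y)

dY/dX = 2·e^X
At X = 21: dY/dX = 2·e^21, Y = 2·e^21

Elasticity = (2·e^21) · (21 / (2·e^21)) = 21

Interpretation: for a small percentage change in X, the percentage change in Y is approximately 21.00 times as large.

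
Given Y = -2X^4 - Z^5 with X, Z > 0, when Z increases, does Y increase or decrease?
Y decreases

Taking the partial derivative:
∂Y/∂Z = -5Z^4

∂Y/∂Z = -5Z^4 < 0 (assuming positive values)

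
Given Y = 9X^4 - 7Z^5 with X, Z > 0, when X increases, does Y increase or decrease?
Y increases

Taking the partial derivative:
∂Y/∂X = 36X^3

∂Y/∂X = 36X^3 > 0 (assuming positive values)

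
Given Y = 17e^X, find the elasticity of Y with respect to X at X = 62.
Elasticity = 62

Elasticity = (dY/dX) · (X/Y)

dY/dX = 17·e^X
At X = 62: dY/dX = 17·e^62, Y = 17·e^62

Elasticity = (17·e^62) · (62 / (17·e^62)) = 62

Interpretation: for a small percentage change in X, the percentage change in Y is approximately 62.00 times as large.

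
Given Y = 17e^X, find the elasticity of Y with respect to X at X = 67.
Elasticity = 67

Elasticity = (dY/dX) · (X/Y)

dY/dX = 17·e^X
At X = 67: dY/dX = 17·e^67, Y = 17·e^67

Elasticity = (17·e^67) · (67 / (17·e^67)) = 67

Interpretation: for a small percentage change in X, the percentage change in Y is approximately 67.00 times as large.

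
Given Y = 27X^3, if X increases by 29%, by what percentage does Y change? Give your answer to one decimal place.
114.7%

For Y = 27X^3:
If X → X(1 + 0.29)
Then Y → Y · (1 + 0.29)^3
     ≈ Y · 2.1467

Percentage change = ((1 + 0.29)^3 − 1) × 100% ≈ 114.7%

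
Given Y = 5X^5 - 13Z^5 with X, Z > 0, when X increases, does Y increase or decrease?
Y increases

Taking the partial derivative:
∂Y/∂X = 25X^4

∂Y/∂X = 25X^4 > 0 (assuming positive values)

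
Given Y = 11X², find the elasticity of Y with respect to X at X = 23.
Elasticity = 2

Elasticity = (dY/dX) · (X/Y)

dY/dX = 22·X
At X = 23: dY/dX = 506, Y = 5819

Elasticity = 506 · (23 / 5819) = 2

Interpretation: for a small percentage change in X, the percentage change in Y is approximately 2.00 times as large.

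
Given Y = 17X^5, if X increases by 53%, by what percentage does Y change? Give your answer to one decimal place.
738.4%

For Y = 17X^5:
If X → X(1 + 0.53)
Then Y → Y · (1 + 0.53)^5
     ≈ Y · 8.3841

Percentage change = ((1 + 0.53)^5 − 1) × 100% ≈ 738.4%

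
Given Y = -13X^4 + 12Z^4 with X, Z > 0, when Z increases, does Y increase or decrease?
Y increases

Taking the partial derivative:
∂Y/∂Z = 48Z^3

∂Y/∂Z = 48Z^3 > 0 (assuming positive values)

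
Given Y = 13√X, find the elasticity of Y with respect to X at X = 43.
Elasticity = 1/2

Elasticity = (dY/dX) · (X/Y)

dY/dX = 13/(2·√X)
At X = 43: dY/dX = 13·√43/86, Y = 13·√43

Elasticity = (13·√43/86) · (43 / (13·√43)) = 1/2

Interpretation: for a small percentage change in X, the percentage change in Y is approximately 0.50 times as large.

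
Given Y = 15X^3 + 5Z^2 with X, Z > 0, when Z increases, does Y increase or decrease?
Y increases

Taking the partial derivative:
∂Y/∂Z = 10Z

∂Y/∂Z = 10Z > 0 (assuming positive values)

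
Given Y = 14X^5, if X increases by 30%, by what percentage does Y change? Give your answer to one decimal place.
271.3%

For Y = 14X^5:
If X → X(1 + 0.3)
Then Y → Y · (1 + 0.3)^5
     ≈ Y · 3.7129

Percentage change = ((1 + 0.3)^5 − 1) × 100% ≈ 271.3%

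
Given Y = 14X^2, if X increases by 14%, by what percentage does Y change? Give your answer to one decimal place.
30.0%

For Y = 14X^2:
If X → X(1 + 0.14)
Then Y → Y · (1 + 0.14)^2
     = Y · 1.2996

Percentage change = ((1 + 0.14)^2 − 1) × 100% ≈ 30.0%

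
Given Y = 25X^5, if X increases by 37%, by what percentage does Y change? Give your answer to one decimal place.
382.6%

For Y = 25X^5:
If X → X(1 + 0.37)
Then Y → Y · (1 + 0.37)^5
     ≈ Y · 4.8262

Percentage change = ((1 + 0.37)^5 − 1) × 100% ≈ 382.6%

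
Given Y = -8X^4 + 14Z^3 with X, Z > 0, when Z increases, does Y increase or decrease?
Y increases

Taking the partial derivative:
∂Y/∂Z = 42Z^2

∂Y/∂Z = 42Z^2 > 0 (assuming positive values)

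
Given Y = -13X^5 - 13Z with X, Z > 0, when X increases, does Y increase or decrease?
Y decreases

Taking the partial derivative:
∂Y/∂X = -65X^4

∂Y/∂X = -65X^4 < 0 (assuming positive values)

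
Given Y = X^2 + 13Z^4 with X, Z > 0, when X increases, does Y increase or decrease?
Y increases

Taking the partial derivative:
∂Y/∂X = 2X

∂Y/∂X = 2X > 0 (assuming positive values)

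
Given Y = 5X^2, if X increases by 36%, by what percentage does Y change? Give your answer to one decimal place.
85.0%

For Y = 5X^2:
If X → X(1 + 0.36)
Then Y → Y · (1 + 0.36)^2
     = Y · 1.8496

Percentage change = ((1 + 0.36)^2 − 1) × 100% ≈ 85.0%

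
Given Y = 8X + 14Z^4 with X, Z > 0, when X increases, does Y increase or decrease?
Y increases

Taking the partial derivative:
∂Y/∂X = 8

∂Y/∂X = 8 > 0 (assuming positive values)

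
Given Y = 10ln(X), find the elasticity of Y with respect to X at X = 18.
Elasticity = 1/ln(18) ≈ 0.3460

Elasticity = (dY/dX) · (X/Y)

dY/dX = 10/X
At X = 18: dY/dX = 5/9, Y = 10·ln(18)

Elasticity = (5/9) · (18 / (10·ln(18))) = 1/ln(18) ≈ 0.3460

Interpretation: for a small percentage change in X, the percentage change in Y is approximately 0.35 times as large.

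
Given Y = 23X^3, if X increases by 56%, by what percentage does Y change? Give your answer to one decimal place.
279.6%

For Y = 23X^3:
If X → X(1 + 0.56)
Then Y → Y · (1 + 0.56)^3
     ≈ Y · 3.7964

Percentage change = ((1 + 0.56)^3 − 1) × 100% ≈ 279.6%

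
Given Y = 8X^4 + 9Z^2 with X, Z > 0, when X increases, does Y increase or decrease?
Y increases

Taking the partial derivative:
∂Y/∂X = 32X^3

∂Y/∂X = 32X^3 > 0 (assuming positive values)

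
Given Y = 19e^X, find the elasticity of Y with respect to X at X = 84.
Elasticity = 84

Elasticity = (dY/dX) · (X/Y)

dY/dX = 19·e^X
At X = 84: dY/dX = 19·e^84, Y = 19·e^84

Elasticity = (19·e^84) · (84 / (19·e^84)) = 84

Interpretation: for a small percentage change in X, the percentage change in Y is approximately 84.00 times as large.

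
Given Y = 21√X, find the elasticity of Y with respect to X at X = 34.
Elasticity = 1/2

Elasticity = (dY/dX) · (X/Y)

dY/dX = 21/(2·√X)
At X = 34: dY/dX = 21·√34/68, Y = 21·√34

Elasticity = (21·√34/68) · (34 / (21·√34)) = 1/2

Interpretation: for a small percentage change in X, the percentage change in Y is approximately 0.50 times as large.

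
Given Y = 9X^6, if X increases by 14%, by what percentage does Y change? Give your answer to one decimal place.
119.5%

For Y = 9X^6:
If X → X(1 + 0.14)
Then Y → Y · (1 + 0.14)^6
     ≈ Y · 2.1950

Percentage change = ((1 + 0.14)^6 − 1) × 100% ≈ 119.5%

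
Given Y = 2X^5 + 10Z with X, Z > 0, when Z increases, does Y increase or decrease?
Y increases

Taking the partial derivative:
∂Y/∂Z = 10

∂Y/∂Z = 10 > 0 (assuming positive values)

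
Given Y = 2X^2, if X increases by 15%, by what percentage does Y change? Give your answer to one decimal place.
32.3%

For Y = 2X^2:
If X → X(1 + 0.15)
Then Y → Y · (1 + 0.15)^2
     = Y · 1.3225

Percentage change = ((1 + 0.15)^2 − 1) × 100% ≈ 32.3%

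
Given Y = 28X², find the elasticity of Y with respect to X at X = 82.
Elasticity = 2

Elasticity = (dY/dX) · (X/Y)

dY/dX = 56·X
At X = 82: dY/dX = 4592, Y = 188272

Elasticity = 4592 · (82 / 188272) = 2

Interpretation: for a small percentage change in X, the percentage change in Y is approximately 2.00 times as large.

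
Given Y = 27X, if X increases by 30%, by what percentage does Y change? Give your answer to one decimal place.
30.0%

For Y = 27X:
If X → X(1 + 0.3)
Then Y → Y · (1 + 0.3)^1
     = Y · 1.3000

Percentage change = ((1 + 0.3)^1 − 1) × 100% = 30.0%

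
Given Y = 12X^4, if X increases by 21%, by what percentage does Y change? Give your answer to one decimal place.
114.4%

For Y = 12X^4:
If X → X(1 + 0.21)
Then Y → Y · (1 + 0.21)^4
     ≈ Y · 2.1436

Percentage change = ((1 + 0.21)^4 − 1) × 100% ≈ 114.4%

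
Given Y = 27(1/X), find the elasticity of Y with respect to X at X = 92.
Elasticity = -1

Elasticity = (dY/dX) · (X/Y)

dY/dX = -27/X²
At X = 92: dY/dX = -27/8464, Y = 27/92

Elasticity = (-27/8464) · (92 / (27/92)) = -1

Interpretation: for a small percentage change in X, the percentage change in Y is approximately -1.00 times as large.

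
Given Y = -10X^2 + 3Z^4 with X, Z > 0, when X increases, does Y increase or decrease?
Y decreases

Taking the partial derivative:
∂Y/∂X = -20X

∂Y/∂X = -20X < 0 (assuming positive values)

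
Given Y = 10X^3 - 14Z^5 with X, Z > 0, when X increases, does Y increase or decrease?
Y increases

Taking the partial derivative:
∂Y/∂X = 30X^2

∂Y/∂X = 30X^2 > 0 (assuming positive values)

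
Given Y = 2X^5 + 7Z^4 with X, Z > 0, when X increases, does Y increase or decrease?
Y increases

Taking the partial derivative:
∂Y/∂X = 10X^4

∂Y/∂X = 10X^4 > 0 (assuming positive values)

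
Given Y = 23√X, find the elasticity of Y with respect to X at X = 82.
Elasticity = 1/2

Elasticity = (dY/dX) · (X/Y)

dY/dX = 23/(2·√X)
At X = 82: dY/dX = 23·√82/164, Y = 23·√82

Elasticity = (23·√82/164) · (82 / (23·√82)) = 1/2

Interpretation: for a small percentage change in X, the percentage change in Y is approximately 0.50 times as large.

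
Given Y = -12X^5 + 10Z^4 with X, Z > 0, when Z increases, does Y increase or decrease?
Y increases

Taking the partial derivative:
∂Y/∂Z = 40Z^3

∂Y/∂Z = 40Z^3 > 0 (assuming positive values)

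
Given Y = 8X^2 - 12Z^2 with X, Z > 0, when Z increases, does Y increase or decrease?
Y decreases

Taking the partial derivative:
∂Y/∂Z = -24Z

∂Y/∂Z = -24Z < 0 (assuming positive values)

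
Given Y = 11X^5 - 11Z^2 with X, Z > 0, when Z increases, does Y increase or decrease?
Y decreases

Taking the partial derivative:
∂Y/∂Z = -22Z

∂Y/∂Z = -22Z < 0 (assuming positive values)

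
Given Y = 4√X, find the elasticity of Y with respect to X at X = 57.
Elasticity = 1/2

Elasticity = (dY/dX) · (X/Y)

dY/dX = 2/√X
At X = 57: dY/dX = 2·√57/57, Y = 4·√57

Elasticity = (2·√57/57) · (57 / (4·√57)) = 1/2

Interpretation: for a small percentage change in X, the percentage change in Y is approximately 0.50 times as large.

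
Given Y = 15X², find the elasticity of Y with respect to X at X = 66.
Elasticity = 2

Elasticity = (dY/dX) · (X/Y)

dY/dX = 30·X
At X = 66: dY/dX = 1980, Y = 65340

Elasticity = 1980 · (66 / 65340) = 2

Interpretation: for a small percentage change in X, the percentage change in Y is approximately 2.00 times as large.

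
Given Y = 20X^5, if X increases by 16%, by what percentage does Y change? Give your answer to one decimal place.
110.0%

For Y = 20X^5:
If X → X(1 + 0.16)
Then Y → Y · (1 + 0.16)^5
     ≈ Y · 2.1003

Percentage change = ((1 + 0.16)^5 − 1) × 100% ≈ 110.0%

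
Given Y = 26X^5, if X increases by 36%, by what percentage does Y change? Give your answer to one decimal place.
365.3%

For Y = 26X^5:
If X → X(1 + 0.36)
Then Y → Y · (1 + 0.36)^5
     ≈ Y · 4.6526

Percentage change = ((1 + 0.36)^5 − 1) × 100% ≈ 365.3%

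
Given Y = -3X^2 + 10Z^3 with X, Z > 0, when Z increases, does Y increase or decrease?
Y increases

Taking the partial derivative:
∂Y/∂Z = 30Z^2

∂Y/∂Z = 30Z^2 > 0 (assuming positive values)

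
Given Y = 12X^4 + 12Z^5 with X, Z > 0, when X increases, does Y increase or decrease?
Y increases

Taking the partial derivative:
∂Y/∂X = 48X^3

∂Y/∂X = 48X^3 > 0 (assuming positive values)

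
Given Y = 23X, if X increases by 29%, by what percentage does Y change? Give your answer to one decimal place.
29.0%

For Y = 23X:
If X → X(1 + 0.29)
Then Y → Y · (1 + 0.29)^1
     = Y · 1.2900

Percentage change = ((1 + 0.29)^1 − 1) × 100% = 29.0%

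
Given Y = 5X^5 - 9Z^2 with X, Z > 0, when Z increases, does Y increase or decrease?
Y decreases

Taking the partial derivative:
∂Y/∂Z = -18Z

∂Y/∂Z = -18Z < 0 (assuming positive values)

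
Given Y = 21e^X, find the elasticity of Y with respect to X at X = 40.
Elasticity = 40

Elasticity = (dY/dX) · (X/Y)

dY/dX = 21·e^X
At X = 40: dY/dX = 21·e^40, Y = 21·e^40

Elasticity = (21·e^40) · (40 / (21·e^40)) = 40

Interpretation: for a small percentage change in X, the percentage change in Y is approximately 40.00 times as large.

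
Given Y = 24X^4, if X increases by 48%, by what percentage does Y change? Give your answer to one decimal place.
379.8%

For Y = 24X^4:
If X → X(1 + 0.48)
Then Y → Y · (1 + 0.48)^4
     ≈ Y · 4.7979

Percentage change = ((1 + 0.48)^4 − 1) × 100% ≈ 379.8%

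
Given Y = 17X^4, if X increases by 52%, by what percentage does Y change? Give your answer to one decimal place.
433.8%

For Y = 17X^4:
If X → X(1 + 0.52)
Then Y → Y · (1 + 0.52)^4
     ≈ Y · 5.3379

Percentage change = ((1 + 0.52)^4 − 1) × 100% ≈ 433.8%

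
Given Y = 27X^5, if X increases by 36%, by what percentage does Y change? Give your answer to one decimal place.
365.3%

For Y = 27X^5:
If X → X(1 + 0.36)
Then Y → Y · (1 + 0.36)^5
     ≈ Y · 4.6526

Percentage change = ((1 + 0.36)^5 − 1) × 100% ≈ 365.3%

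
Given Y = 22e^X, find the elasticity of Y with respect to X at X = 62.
Elasticity = 62

Elasticity = (dY/dX) · (X/Y)

dY/dX = 22·e^X
At X = 62: dY/dX = 22·e^62, Y = 22·e^62

Elasticity = (22·e^62) · (62 / (22·e^62)) = 62

Interpretation: for a small percentage change in X, the percentage change in Y is approximately 62.00 times as large.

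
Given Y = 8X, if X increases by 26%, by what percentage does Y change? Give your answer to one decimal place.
26.0%

For Y = 8X:
If X → X(1 + 0.26)
Then Y → Y · (1 + 0.26)^1
     = Y · 1.2600

Percentage change = ((1 + 0.26)^1 − 1) × 100% = 26.0%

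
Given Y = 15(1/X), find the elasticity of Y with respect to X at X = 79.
Elasticity = -1

Elasticity = (dY/dX) · (X/Y)

dY/dX = -15/X²
At X = 79: dY/dX = -15/6241, Y = 15/79

Elasticity = (-15/6241) · (79 / (15/79)) = -1

Interpretation: for a small percentage change in X, the percentage change in Y is approximately -1.00 times as large.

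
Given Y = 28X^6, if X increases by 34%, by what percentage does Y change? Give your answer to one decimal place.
478.9%

For Y = 28X^6:
If X → X(1 + 0.34)
Then Y → Y · (1 + 0.34)^6
     ≈ Y · 5.7893

Percentage change = ((1 + 0.34)^6 − 1) × 100% ≈ 478.9%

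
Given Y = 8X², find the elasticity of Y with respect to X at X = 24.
Elasticity = 2

Elasticity = (dY/dX) · (X/Y)

dY/dX = 16·X
At X = 24: dY/dX = 384, Y = 4608

Elasticity = 384 · (24 / 4608) = 2

Interpretation: for a small percentage change in X, the percentage change in Y is approximately 2.00 times as large.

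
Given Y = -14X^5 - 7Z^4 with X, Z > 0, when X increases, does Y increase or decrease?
Y decreases

Taking the partial derivative:
∂Y/∂X = -70X^4

∂Y/∂X = -70X^4 < 0 (assuming positive values)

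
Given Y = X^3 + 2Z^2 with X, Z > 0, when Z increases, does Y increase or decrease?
Y increases

Taking the partial derivative:
∂Y/∂Z = 4Z

∂Y/∂Z = 4Z > 0 (assuming positive values)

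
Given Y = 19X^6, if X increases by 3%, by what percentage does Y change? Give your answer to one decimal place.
19.4%

For Y = 19X^6:
If X → X(1 + 0.03)
Then Y → Y · (1 + 0.03)^6
     ≈ Y · 1.1941

Percentage change = ((1 + 0.03)^6 − 1) × 100% ≈ 19.4%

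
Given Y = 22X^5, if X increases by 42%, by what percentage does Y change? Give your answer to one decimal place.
477.4%

For Y = 22X^5:
If X → X(1 + 0.42)
Then Y → Y · (1 + 0.42)^5
     ≈ Y · 5.7735

Percentage change = ((1 + 0.42)^5 − 1) × 100% ≈ 477.4%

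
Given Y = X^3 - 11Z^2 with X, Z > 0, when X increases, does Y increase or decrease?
Y increases

Taking the partial derivative:
∂Y/∂X = 3X^2

∂Y/∂X = 3X^2 > 0 (assuming positive values)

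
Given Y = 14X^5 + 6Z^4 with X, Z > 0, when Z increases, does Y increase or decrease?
Y increases

Taking the partial derivative:
∂Y/∂Z = 24Z^3

∂Y/∂Z = 24Z^3 > 0 (assuming positive values)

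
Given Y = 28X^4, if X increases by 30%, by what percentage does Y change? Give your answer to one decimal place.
185.6%

For Y = 28X^4:
If X → X(1 + 0.3)
Then Y → Y · (1 + 0.3)^4
     = Y · 2.8561

Percentage change = ((1 + 0.3)^4 − 1) × 100% ≈ 185.6%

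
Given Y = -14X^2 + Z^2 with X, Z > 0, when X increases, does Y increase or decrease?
Y decreases

Taking the partial derivative:
∂Y/∂X = -28X

∂Y/∂X = -28X < 0 (assuming positive values)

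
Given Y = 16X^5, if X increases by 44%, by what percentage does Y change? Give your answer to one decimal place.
519.2%

For Y = 16X^5:
If X → X(1 + 0.44)
Then Y → Y · (1 + 0.44)^5
     ≈ Y · 6.1917

Percentage change = ((1 + 0.44)^5 − 1) × 100% ≈ 519.2%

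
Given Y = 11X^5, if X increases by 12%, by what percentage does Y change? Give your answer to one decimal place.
76.2%

For Y = 11X^5:
If X → X(1 + 0.12)
Then Y → Y · (1 + 0.12)^5
     ≈ Y · 1.7623

Percentage change = ((1 + 0.12)^5 − 1) × 100% ≈ 76.2%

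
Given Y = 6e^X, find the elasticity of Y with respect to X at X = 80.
Elasticity = 80

Elasticity = (dY/dX) · (X/Y)

dY/dX = 6·e^X
At X = 80: dY/dX = 6·e^80, Y = 6·e^80

Elasticity = (6·e^80) · (80 / (6·e^80)) = 80

Interpretation: for a small percentage change in X, the percentage change in Y is approximately 80.00 times as large.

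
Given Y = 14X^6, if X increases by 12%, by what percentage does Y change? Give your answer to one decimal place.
97.4%

For Y = 14X^6:
If X → X(1 + 0.12)
Then Y → Y · (1 + 0.12)^6
     ≈ Y · 1.9738

Percentage change = ((1 + 0.12)^6 − 1) × 100% ≈ 97.4%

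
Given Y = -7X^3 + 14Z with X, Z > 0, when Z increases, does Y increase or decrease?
Y increases

Taking the partial derivative:
∂Y/∂Z = 14

∂Y/∂Z = 14 > 0 (assuming positive values)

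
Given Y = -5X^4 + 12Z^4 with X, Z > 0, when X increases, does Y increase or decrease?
Y decreases

Taking the partial derivative:
∂Y/∂X = -20X^3

∂Y/∂X = -20X^3 < 0 (assuming positive values)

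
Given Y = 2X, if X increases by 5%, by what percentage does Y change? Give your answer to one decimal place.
5.0%

For Y = 2X:
If X → X(1 + 0.05)
Then Y → Y · (1 + 0.05)^1
     = Y · 1.0500

Percentage change = ((1 + 0.05)^1 − 1) × 100% = 5.0%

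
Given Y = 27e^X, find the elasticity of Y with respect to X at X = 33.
Elasticity = 33

Elasticity = (dY/dX) · (X/Y)

dY/dX = 27·e^X
At X = 33: dY/dX = 27·e^33, Y = 27·e^33

Elasticity = (27·e^33) · (33 / (27·e^33)) = 33

Interpretation: for a small percentage change in X, the percentage change in Y is approximately 33.00 times as large.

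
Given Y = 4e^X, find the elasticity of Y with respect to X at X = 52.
Elasticity = 52

Elasticity = (dY/dX) · (X/Y)

dY/dX = 4·e^X
At X = 52: dY/dX = 4·e^52, Y = 4·e^52

Elasticity = (4·e^52) · (52 / (4·e^52)) = 52

Interpretation: for a small percentage change in X, the percentage change in Y is approximately 52.00 times as large.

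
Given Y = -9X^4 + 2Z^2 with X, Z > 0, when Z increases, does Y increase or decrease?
Y increases

Taking the partial derivative:
∂Y/∂Z = 4Z

∂Y/∂Z = 4Z > 0 (assuming positive values)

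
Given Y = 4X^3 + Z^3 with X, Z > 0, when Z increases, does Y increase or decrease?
Y increases

Taking the partial derivative:
∂Y/∂Z = 3Z^2

∂Y/∂Z = 3Z^2 > 0 (assuming positive values)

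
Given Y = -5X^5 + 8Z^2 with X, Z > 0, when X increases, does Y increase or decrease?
Y decreases

Taking the partial derivative:
∂Y/∂X = -25X^4

∂Y/∂X = -25X^4 < 0 (assuming positive values)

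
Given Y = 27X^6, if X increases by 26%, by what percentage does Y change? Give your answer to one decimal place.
300.2%

For Y = 27X^6:
If X → X(1 + 0.26)
Then Y → Y · (1 + 0.26)^6
     ≈ Y · 4.0015

Percentage change = ((1 + 0.26)^6 − 1) × 100% ≈ 300.2%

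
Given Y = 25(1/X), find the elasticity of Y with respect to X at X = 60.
Elasticity = -1

Elasticity = (dY/dX) · (X/Y)

dY/dX = -25/X²
At X = 60: dY/dX = -1/144, Y = 5/12

Elasticity = (-1/144) · (60 / (5/12)) = -1

Interpretation: for a small percentage change in X, the percentage change in Y is approximately -1.00 times as large.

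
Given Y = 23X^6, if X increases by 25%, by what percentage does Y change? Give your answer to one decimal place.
281.5%

For Y = 23X^6:
If X → X(1 + 0.25)
Then Y → Y · (1 + 0.25)^6
     ≈ Y · 3.8147

Percentage change = ((1 + 0.25)^6 − 1) × 100% ≈ 281.5%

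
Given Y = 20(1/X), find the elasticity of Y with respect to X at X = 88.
Elasticity = -1

Elasticity = (dY/dX) · (X/Y)

dY/dX = -20/X²
At X = 88: dY/dX = -5/1936, Y = 5/22

Elasticity = (-5/1936) · (88 / (5/22)) = -1

Interpretation: for a small percentage change in X, the percentage change in Y is approximately -1.00 times as large.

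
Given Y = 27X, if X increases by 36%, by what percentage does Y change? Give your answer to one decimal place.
36.0%

For Y = 27X:
If X → X(1 + 0.36)
Then Y → Y · (1 + 0.36)^1
     = Y · 1.3600

Percentage change = ((1 + 0.36)^1 − 1) × 100% = 36.0%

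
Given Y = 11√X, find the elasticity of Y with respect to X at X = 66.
Elasticity = 1/2

Elasticity = (dY/dX) · (X/Y)

dY/dX = 11/(2·√X)
At X = 66: dY/dX = √66/12, Y = 11·√66

Elasticity = (√66/12) · (66 / (11·√66)) = 1/2

Interpretation: for a small percentage change in X, the percentage change in Y is approximately 0.50 times as large.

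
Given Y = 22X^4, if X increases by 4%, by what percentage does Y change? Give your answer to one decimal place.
17.0%

For Y = 22X^4:
If X → X(1 + 0.04)
Then Y → Y · (1 + 0.04)^4
     ≈ Y · 1.1699

Percentage change = ((1 + 0.04)^4 − 1) × 100% ≈ 17.0%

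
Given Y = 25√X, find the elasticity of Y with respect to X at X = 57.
Elasticity = 1/2

Elasticity = (dY/dX) · (X/Y)

dY/dX = 25/(2·√X)
At X = 57: dY/dX = 25·√57/114, Y = 25·√57

Elasticity = (25·√57/114) · (57 / (25·√57)) = 1/2

Interpretation: for a small percentage change in X, the percentage change in Y is approximately 0.50 times as large.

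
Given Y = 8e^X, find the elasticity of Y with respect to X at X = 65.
Elasticity = 65

Elasticity = (dY/dX) · (X/Y)

dY/dX = 8·e^X
At X = 65: dY/dX = 8·e^65, Y = 8·e^65

Elasticity = (8·e^65) · (65 / (8·e^65)) = 65

Interpretation: for a small percentage change in X, the percentage change in Y is approximately 65.00 times as large.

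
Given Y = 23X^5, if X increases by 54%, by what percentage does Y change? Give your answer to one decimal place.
766.2%

For Y = 23X^5:
If X → X(1 + 0.54)
Then Y → Y · (1 + 0.54)^5
     ≈ Y · 8.6617

Percentage change = ((1 + 0.54)^5 − 1) × 100% ≈ 766.2%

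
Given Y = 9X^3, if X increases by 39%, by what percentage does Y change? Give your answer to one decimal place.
168.6%

For Y = 9X^3:
If X → X(1 + 0.39)
Then Y → Y · (1 + 0.39)^3
     ≈ Y · 2.6856

Percentage change = ((1 + 0.39)^3 − 1) × 100% ≈ 168.6%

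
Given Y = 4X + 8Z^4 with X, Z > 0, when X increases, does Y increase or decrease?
Y increases

Taking the partial derivative:
∂Y/∂X = 4

∂Y/∂X = 4 > 0 (assuming positive values)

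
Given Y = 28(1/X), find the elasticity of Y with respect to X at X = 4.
Elasticity = -1

Elasticity = (dY/dX) · (X/Y)

dY/dX = -28/X²
At X = 4: dY/dX = -7/4, Y = 7

Elasticity = (-7/4) · (4 / 7) = -1

Interpretation: for a small percentage change in X, the percentage change in Y is approximately -1.00 times as large.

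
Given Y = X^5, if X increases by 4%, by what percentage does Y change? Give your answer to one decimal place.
21.7%

For Y = X^5:
If X → X(1 + 0.04)
Then Y → Y · (1 + 0.04)^5
     ≈ Y · 1.2167

Percentage change = ((1 + 0.04)^5 − 1) × 100% ≈ 21.7%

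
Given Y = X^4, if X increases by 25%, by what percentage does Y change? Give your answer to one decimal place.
144.1%

For Y = X^4:
If X → X(1 + 0.25)
Then Y → Y · (1 + 0.25)^4
     ≈ Y · 2.4414

Percentage change = ((1 + 0.25)^4 − 1) × 100% ≈ 144.1%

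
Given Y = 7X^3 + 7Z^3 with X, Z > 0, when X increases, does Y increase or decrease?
Y increases

Taking the partial derivative:
∂Y/∂X = 21X^2

∂Y/∂X = 21X^2 > 0 (assuming positive values)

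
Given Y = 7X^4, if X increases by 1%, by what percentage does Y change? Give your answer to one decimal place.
4.1%

For Y = 7X^4:
If X → X(1 + 0.01)
Then Y → Y · (1 + 0.01)^4
     ≈ Y · 1.0406

Percentage change = ((1 + 0.01)^4 − 1) × 100% ≈ 4.1%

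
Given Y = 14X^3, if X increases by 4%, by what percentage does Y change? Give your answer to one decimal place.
12.5%

For Y = 14X^3:
If X → X(1 + 0.04)
Then Y → Y · (1 + 0.04)^3
     ≈ Y · 1.1249

Percentage change = ((1 + 0.04)^3 − 1) × 100% ≈ 12.5%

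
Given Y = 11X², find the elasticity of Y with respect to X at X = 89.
Elasticity = 2

Elasticity = (dY/dX) · (X/Y)

dY/dX = 22·X
At X = 89: dY/dX = 1958, Y = 87131

Elasticity = 1958 · (89 / 87131) = 2

Interpretation: for a small percentage change in X, the percentage change in Y is approximately 2.00 times as large.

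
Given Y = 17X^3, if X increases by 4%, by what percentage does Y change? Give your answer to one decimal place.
12.5%

For Y = 17X^3:
If X → X(1 + 0.04)
Then Y → Y · (1 + 0.04)^3
     ≈ Y · 1.1249

Percentage change = ((1 + 0.04)^3 − 1) × 100% ≈ 12.5%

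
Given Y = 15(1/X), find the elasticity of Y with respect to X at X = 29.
Elasticity = -1

Elasticity = (dY/dX) · (X/Y)

dY/dX = -15/X²
At X = 29: dY/dX = -15/841, Y = 15/29

Elasticity = (-15/841) · (29 / (15/29)) = -1

Interpretation: for a small percentage change in X, the percentage change in Y is approximately -1.00 times as large.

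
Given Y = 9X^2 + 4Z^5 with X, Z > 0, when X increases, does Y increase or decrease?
Y increases

Taking the partial derivative:
∂Y/∂X = 18X

∂Y/∂X = 18X > 0 (assuming positive values)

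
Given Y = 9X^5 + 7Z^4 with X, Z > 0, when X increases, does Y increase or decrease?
Y increases

Taking the partial derivative:
∂Y/∂X = 45X^4

∂Y/∂X = 45X^4 > 0 (assuming positive values)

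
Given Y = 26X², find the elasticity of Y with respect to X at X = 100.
Elasticity = 2

Elasticity = (dY/dX) · (X/Y)

dY/dX = 52·X
At X = 100: dY/dX = 5200, Y = 260000

Elasticity = 5200 · (100 / 260000) = 2

Interpretation: for a small percentage change in X, the percentage change in Y is approximately 2.00 times as large.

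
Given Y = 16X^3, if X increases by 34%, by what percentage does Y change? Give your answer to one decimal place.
140.6%

For Y = 16X^3:
If X → X(1 + 0.34)
Then Y → Y · (1 + 0.34)^3
     ≈ Y · 2.4061

Percentage change = ((1 + 0.34)^3 − 1) × 100% ≈ 140.6%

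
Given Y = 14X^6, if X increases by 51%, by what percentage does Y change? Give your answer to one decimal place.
1085.4%

For Y = 14X^6:
If X → X(1 + 0.51)
Then Y → Y · (1 + 0.51)^6
     ≈ Y · 11.8539

Percentage change = ((1 + 0.51)^6 − 1) × 100% ≈ 1085.4%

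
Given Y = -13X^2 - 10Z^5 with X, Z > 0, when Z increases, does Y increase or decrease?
Y decreases

Taking the partial derivative:
∂Y/∂Z = -50Z^4

∂Y/∂Z = -50Z^4 < 0 (assuming positive values)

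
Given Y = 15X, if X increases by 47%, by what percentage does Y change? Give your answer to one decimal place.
47.0%

For Y = 15X:
If X → X(1 + 0.47)
Then Y → Y · (1 + 0.47)^1
     = Y · 1.4700

Percentage change = ((1 + 0.47)^1 − 1) × 100% = 47.0%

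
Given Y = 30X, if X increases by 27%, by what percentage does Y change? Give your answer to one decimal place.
27.0%

For Y = 30X:
If X → X(1 + 0.27)
Then Y → Y · (1 + 0.27)^1
     = Y · 1.2700

Percentage change = ((1 + 0.27)^1 − 1) × 100% = 27.0%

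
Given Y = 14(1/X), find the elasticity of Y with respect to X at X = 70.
Elasticity = -1

Elasticity = (dY/dX) · (X/Y)

dY/dX = -14/X²
At X = 70: dY/dX = -1/350, Y = 1/5

Elasticity = (-1/350) · (70 / (1/5)) = -1

Interpretation: for a small percentage change in X, the percentage change in Y is approximately -1.00 times as large.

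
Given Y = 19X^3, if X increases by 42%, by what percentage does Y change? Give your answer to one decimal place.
186.3%

For Y = 19X^3:
If X → X(1 + 0.42)
Then Y → Y · (1 + 0.42)^3
     ≈ Y · 2.8633

Percentage change = ((1 + 0.42)^3 − 1) × 100% ≈ 186.3%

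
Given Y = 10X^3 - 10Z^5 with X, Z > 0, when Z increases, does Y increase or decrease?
Y decreases

Taking the partial derivative:
∂Y/∂Z = -50Z^4

∂Y/∂Z = -50Z^4 < 0 (assuming positive values)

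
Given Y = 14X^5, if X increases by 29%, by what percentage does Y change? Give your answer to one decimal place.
257.2%

For Y = 14X^5:
If X → X(1 + 0.29)
Then Y → Y · (1 + 0.29)^5
     ≈ Y · 3.5723

Percentage change = ((1 + 0.29)^5 − 1) × 100% ≈ 257.2%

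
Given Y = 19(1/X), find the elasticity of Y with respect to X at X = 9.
Elasticity = -1

Elasticity = (dY/dX) · (X/Y)

dY/dX = -19/X²
At X = 9: dY/dX = -19/81, Y = 19/9

Elasticity = (-19/81) · (9 / (19/9)) = -1

Interpretation: for a small percentage change in X, the percentage change in Y is approximately -1.00 times as large.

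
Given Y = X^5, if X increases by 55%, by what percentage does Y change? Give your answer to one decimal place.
794.7%

For Y = X^5:
If X → X(1 + 0.55)
Then Y → Y · (1 + 0.55)^5
     ≈ Y · 8.9466

Percentage change = ((1 + 0.55)^5 − 1) × 100% ≈ 794.7%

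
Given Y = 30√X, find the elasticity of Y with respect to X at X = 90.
Elasticity = 1/2

Elasticity = (dY/dX) · (X/Y)

dY/dX = 15/√X
At X = 90: dY/dX = √10/2, Y = 90·√10

Elasticity = (√10/2) · (90 / (90·√10)) = 1/2

Interpretation: for a small percentage change in X, the percentage change in Y is approximately 0.50 times as large.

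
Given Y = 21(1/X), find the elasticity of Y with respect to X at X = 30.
Elasticity = -1

Elasticity = (dY/dX) · (X/Y)

dY/dX = -21/X²
At X = 30: dY/dX = -7/300, Y = 7/10

Elasticity = (-7/300) · (30 / (7/10)) = -1

Interpretation: for a small percentage change in X, the percentage change in Y is approximately -1.00 times as large.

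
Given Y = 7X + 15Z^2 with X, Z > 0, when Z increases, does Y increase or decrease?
Y increases

Taking the partial derivative:
∂Y/∂Z = 30Z

∂Y/∂Z = 30Z > 0 (assuming positive values)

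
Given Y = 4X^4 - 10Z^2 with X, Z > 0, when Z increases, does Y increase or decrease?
Y decreases

Taking the partial derivative:
∂Y/∂Z = -20Z

∂Y/∂Z = -20Z < 0 (assuming positive values)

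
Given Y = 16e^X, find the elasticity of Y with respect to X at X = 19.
Elasticity = 19

Elasticity = (dY/dX) · (X/Y)

dY/dX = 16·e^X
At X = 19: dY/dX = 16·e^19, Y = 16·e^19

Elasticity = (16·e^19) · (19 / (16·e^19)) = 19

Interpretation: for a small percentage change in X, the percentage change in Y is approximately 19.00 times as large.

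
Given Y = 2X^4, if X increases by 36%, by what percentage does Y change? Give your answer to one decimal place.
242.1%

For Y = 2X^4:
If X → X(1 + 0.36)
Then Y → Y · (1 + 0.36)^4
     ≈ Y · 3.4210

Percentage change = ((1 + 0.36)^4 − 1) × 100% ≈ 242.1%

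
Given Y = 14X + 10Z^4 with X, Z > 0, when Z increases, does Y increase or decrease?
Y increases

Taking the partial derivative:
∂Y/∂Z = 40Z^3

∂Y/∂Z = 40Z^3 > 0 (assuming positive values)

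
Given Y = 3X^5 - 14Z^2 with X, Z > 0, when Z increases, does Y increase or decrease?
Y decreases

Taking the partial derivative:
∂Y/∂Z = -28Z

∂Y/∂Z = -28Z < 0 (assuming positive values)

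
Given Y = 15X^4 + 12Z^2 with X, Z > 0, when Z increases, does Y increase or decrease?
Y increases

Taking the partial derivative:
∂Y/∂Z = 24Z

∂Y/∂Z = 24Z > 0 (assuming positive values)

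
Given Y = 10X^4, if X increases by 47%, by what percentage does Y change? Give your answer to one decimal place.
366.9%

For Y = 10X^4:
If X → X(1 + 0.47)
Then Y → Y · (1 + 0.47)^4
     ≈ Y · 4.6695

Percentage change = ((1 + 0.47)^4 − 1) × 100% ≈ 366.9%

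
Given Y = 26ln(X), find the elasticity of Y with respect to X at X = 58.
Elasticity = 1/ln(58) ≈ 0.2463

Elasticity = (dY/dX) · (X/Y)

dY/dX = 26/X
At X = 58: dY/dX = 13/29, Y = 26·ln(58)

Elasticity = (13/29) · (58 / (26·ln(58))) = 1/ln(58) ≈ 0.2463

Interpretation: for a small percentage change in X, the percentage change in Y is approximately 0.25 times as large.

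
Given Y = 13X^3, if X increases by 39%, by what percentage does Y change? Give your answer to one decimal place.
168.6%

For Y = 13X^3:
If X → X(1 + 0.39)
Then Y → Y · (1 + 0.39)^3
     ≈ Y · 2.6856

Percentage change = ((1 + 0.39)^3 − 1) × 100% ≈ 168.6%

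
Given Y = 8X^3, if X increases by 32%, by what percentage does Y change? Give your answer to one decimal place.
130.0%

For Y = 8X^3:
If X → X(1 + 0.32)
Then Y → Y · (1 + 0.32)^3
     ≈ Y · 2.3000

Percentage change = ((1 + 0.32)^3 − 1) × 100% ≈ 130.0%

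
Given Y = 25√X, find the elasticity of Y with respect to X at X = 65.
Elasticity = 1/2

Elasticity = (dY/dX) · (X/Y)

dY/dX = 25/(2·√X)
At X = 65: dY/dX = 5·√65/26, Y = 25·√65

Elasticity = (5·√65/26) · (65 / (25·√65)) = 1/2

Interpretation: for a small percentage change in X, the percentage change in Y is approximately 0.50 times as large.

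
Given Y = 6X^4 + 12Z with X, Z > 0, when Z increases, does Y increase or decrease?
Y increases

Taking the partial derivative:
∂Y/∂Z = 12

∂Y/∂Z = 12 > 0 (assuming positive values)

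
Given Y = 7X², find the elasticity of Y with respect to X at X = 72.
Elasticity = 2

Elasticity = (dY/dX) · (X/Y)

dY/dX = 14·X
At X = 72: dY/dX = 1008, Y = 36288

Elasticity = 1008 · (72 / 36288) = 2

Interpretation: for a small percentage change in X, the percentage change in Y is approximately 2.00 times as large.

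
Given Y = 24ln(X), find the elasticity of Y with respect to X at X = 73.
Elasticity = 1/ln(73) ≈ 0.2331

Elasticity = (dY/dX) · (X/Y)

dY/dX = 24/X
At X = 73: dY/dX = 24/73, Y = 24·ln(73)

Elasticity = (24/73) · (73 / (24·ln(73))) = 1/ln(73) ≈ 0.2331

Interpretation: for a small percentage change in X, the percentage change in Y is approximately 0.23 times as large.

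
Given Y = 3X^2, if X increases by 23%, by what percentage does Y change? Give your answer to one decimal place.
51.3%

For Y = 3X^2:
If X → X(1 + 0.23)
Then Y → Y · (1 + 0.23)^2
     = Y · 1.5129

Percentage change = ((1 + 0.23)^2 − 1) × 100% ≈ 51.3%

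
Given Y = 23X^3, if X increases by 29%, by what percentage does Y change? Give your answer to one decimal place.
114.7%

For Y = 23X^3:
If X → X(1 + 0.29)
Then Y → Y · (1 + 0.29)^3
     ≈ Y · 2.1467

Percentage change = ((1 + 0.29)^3 − 1) × 100% ≈ 114.7%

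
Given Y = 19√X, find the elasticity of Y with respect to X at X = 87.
Elasticity = 1/2

Elasticity = (dY/dX) · (X/Y)

dY/dX = 19/(2·√X)
At X = 87: dY/dX = 19·√87/174, Y = 19·√87

Elasticity = (19·√87/174) · (87 / (19·√87)) = 1/2

Interpretation: for a small percentage change in X, the percentage change in Y is approximately 0.50 times as large.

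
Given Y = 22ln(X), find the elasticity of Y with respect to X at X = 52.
Elasticity = 1/ln(52) ≈ 0.2531

Elasticity = (dY/dX) · (X/Y)

dY/dX = 22/X
At X = 52: dY/dX = 11/26, Y = 22·ln(52)

Elasticity = (11/26) · (52 / (22·ln(52))) = 1/ln(52) ≈ 0.2531

Interpretation: for a small percentage change in X, the percentage change in Y is approximately 0.25 times as large.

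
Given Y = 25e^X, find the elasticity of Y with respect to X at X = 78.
Elasticity = 78

Elasticity = (dY/dX) · (X/Y)

dY/dX = 25·e^X
At X = 78: dY/dX = 25·e^78, Y = 25·e^78

Elasticity = (25·e^78) · (78 / (25·e^78)) = 78

Interpretation: for a small percentage change in X, the percentage change in Y is approximately 78.00 times as large.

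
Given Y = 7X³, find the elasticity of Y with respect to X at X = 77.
Elasticity = 3

Elasticity = (dY/dX) · (X/Y)

dY/dX = 21·X²
At X = 77: dY/dX = 124509, Y = 3195731

Elasticity = 124509 · (77 / 3195731) = 3

Interpretation: for a small percentage change in X, the percentage change in Y is approximately 3.00 times as large.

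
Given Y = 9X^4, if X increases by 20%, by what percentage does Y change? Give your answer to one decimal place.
107.4%

For Y = 9X^4:
If X → X(1 + 0.2)
Then Y → Y · (1 + 0.2)^4
     = Y · 2.0736

Percentage change = ((1 + 0.2)^4 − 1) × 100% ≈ 107.4%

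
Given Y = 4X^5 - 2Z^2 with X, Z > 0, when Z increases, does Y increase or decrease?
Y decreases

Taking the partial derivative:
∂Y/∂Z = -4Z

∂Y/∂Z = -4Z < 0 (assuming positive values)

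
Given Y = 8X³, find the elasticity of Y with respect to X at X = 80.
Elasticity = 3

Elasticity = (dY/dX) · (X/Y)

dY/dX = 24·X²
At X = 80: dY/dX = 153600, Y = 4096000

Elasticity = 153600 · (80 / 4096000) = 3

Interpretation: for a small percentage change in X, the percentage change in Y is approximately 3.00 times as large.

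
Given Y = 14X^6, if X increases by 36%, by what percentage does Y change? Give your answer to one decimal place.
532.8%

For Y = 14X^6:
If X → X(1 + 0.36)
Then Y → Y · (1 + 0.36)^6
     ≈ Y · 6.3275

Percentage change = ((1 + 0.36)^6 − 1) × 100% ≈ 532.8%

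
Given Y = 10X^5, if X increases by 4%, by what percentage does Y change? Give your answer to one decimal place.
21.7%

For Y = 10X^5:
If X → X(1 + 0.04)
Then Y → Y · (1 + 0.04)^5
     ≈ Y · 1.2167

Percentage change = ((1 + 0.04)^5 − 1) × 100% ≈ 21.7%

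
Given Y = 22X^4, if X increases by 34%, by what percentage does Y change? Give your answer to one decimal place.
222.4%

For Y = 22X^4:
If X → X(1 + 0.34)
Then Y → Y · (1 + 0.34)^4
     ≈ Y · 3.2242

Percentage change = ((1 + 0.34)^4 − 1) × 100% ≈ 222.4%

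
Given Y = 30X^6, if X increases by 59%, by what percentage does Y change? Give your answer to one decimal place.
1515.8%

For Y = 30X^6:
If X → X(1 + 0.59)
Then Y → Y · (1 + 0.59)^6
     ≈ Y · 16.1578

Percentage change = ((1 + 0.59)^6 − 1) × 100% ≈ 1515.8%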